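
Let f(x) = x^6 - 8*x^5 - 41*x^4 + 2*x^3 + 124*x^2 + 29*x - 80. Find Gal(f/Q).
The polynomial f is an irreducible sextic over Q, so G = Gal(f/Q) is one of the 16 transitive subgroups 6T1, ..., 6T16 of S_6. The discriminant of f is 1770264843169 = 1330513^2, a perfect square, so G is contained in A_6. The transitive groups of degree 6 contained in A_6 are: A_4 (6T4, order 12), S_4 (6T7, order 24), (C_3 x C_3) : C_4 (6T10, order 36), PSL(2,5) (6T12, order 60), A_6 (6T15, order 360). By Dedekind's theorem, for a prime p not dividing disc(f) the degrees of the irreducible factors of f mod p form the cycle type of an element of G. Factoring f modulo the 21 such primes p <= 79 (skipping 19, which divides the discriminant), each new pattern first appears at: mod 2: f = (x)(x^5 + x^3 + 1), pattern 5+1; mod 7: f = (x^3 + x^2 + 6x + 5)(x^3 + 5x^2 + 4x + 5), pattern 3+3; mod 61: f = (x + 12)(x + 57)(x^2 + 51x + 31)(x^2 + 55x + 44), pattern 2+2+1+1. No other pattern occurs in this range, so the set of observed cycle types is {5+1, 3+3, 2+2+1+1}. The candidates containing elements of all these cycle types are PSL(2,5) (6T12) of order 60, A_6 (6T15) of order 360; the others are excluded. The observed types are precisely the cycle types that occur in PSL(2,5) (6T12) (apart from the identity). Each of the other remaining candidates has further cycle types, and by the Chebotarev density theorem the matching factorization patterns would occur for a proportion of primes equal to their share of the group: A_6 (6T15) additionally contains elements of type 4+2, 3+1+1+1 (130 of its 360 elements, about 36% of primes). None of the 21 primes tested shows any such pattern (for each of these groups the chance of that is below 10^-4), which rules them out. Hence G = PSL(2,5) (6T12), of order 60.

PSL(2,5)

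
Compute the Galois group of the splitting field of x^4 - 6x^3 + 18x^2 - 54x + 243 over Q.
A_4 (also written A4)

The polynomial is an irreducible quartic over Q and its discriminant is 1666598976 = 40824^2, a perfect square, so the Galois group is contained in A_4. The resolvent cubic y^3 - 18*y^2 - 648*y + 5832 is irreducible over Q. An irreducible resolvent with square discriminant gives A_4.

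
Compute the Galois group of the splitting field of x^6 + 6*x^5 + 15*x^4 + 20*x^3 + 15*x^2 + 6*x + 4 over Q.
The polynomial f is an irreducible sextic over Q, so G = Gal(f/Q) is one of the 16 transitive subgroups 6T1, ..., 6T16 of S_6. The discriminant of f is -11337408, which is not a perfect square, so G is not contained in A_6. The transitive groups of degree 6 not contained in A_6 are: C_6 (6T1, order 6), S_3 (6T2, order 6), D_6 (6T3, order 12), C_3 x S_3 (6T5, order 18), A_4 x C_2 (6T6, order 24), S_4 (6T8, order 24), S_3 x S_3 (6T9, order 36), S_4 x C_2 (6T11, order 48), (S_3 x S_3) : C_2 (6T13, order 72), PGL(2,5) (6T14, order 120), S_6 (6T16, order 720). By Dedekind's theorem, for a prime p not dividing disc(f) the degrees of the irreducible factors of f mod p form the cycle type of an element of G. Factoring f modulo the 23 such primes p <= 97 (skipping 2, 3, which divide the discriminant), each new pattern first appears at: mod 5: f = (x^2 + x + 2)(x^2 + 2x + 3)(x^2 + 3x + 4), pattern 2+2+2; mod 7: f = (x^3 + 3x^2 + 3x + 3)(x^3 + 3x^2 + 3x + 6), pattern 3+3; mod 61: f = (x + 4)(x + 20)(x + 23)(x + 40)(x + 43)(x + 59), pattern 1+1+1+1+1+1. No other pattern occurs in this range, so the set of observed cycle types is {2+2+2, 3+3, 1+1+1+1+1+1}. The candidates containing elements of all these cycle types are C_6 (6T1) of order 6, S_3 (6T2) of order 6, D_6 (6T3) of order 12, C_3 x S_3 (6T5) of order 18, A_4 x C_2 (6T6) of order 24, S_4 (6T8) of order 24, S_3 x S_3 (6T9) of order 36, S_4 x C_2 (6T11) of order 48, (S_3 x S_3) : C_2 (6T13) of order 72, PGL(2,5) (6T14) of order 120, S_6 (6T16) of order 720; the others are excluded. The observed types are precisely the cycle types that occur in S_3 (6T2). Each of the other remaining candidates has further cycle types, and by the Chebotarev density theorem the matching factorization patterns would occur for a proportion of primes equal to their share of the group: C_6 (6T1) additionally contains elements of type 6 (2 of its 6 elements, about 33% of primes); D_6 (6T3) additionally contains elements of type 6, 2+2+1+1 (5 of its 12 elements, about 42% of primes); C_3 x S_3 (6T5) additionally contains elements of type 6, 3+1+1+1 (10 of its 18 elements, about 56% of primes); A_4 x C_2 (6T6) additionally contains elements of type 6, 2+2+1+1, 2+1+1+1+1 (14 of its 24 elements, about 58% of primes); S_4 (6T8) additionally contains elements of type 4+1+1, 2+2+1+1 (9 of its 24 elements, about 38% of primes); S_3 x S_3 (6T9) additionally contains elements of type 6, 3+1+1+1, 2+2+1+1 (25 of its 36 elements, about 69% of primes); S_4 x C_2 (6T11) additionally contains elements of type 6, 4+2, 4+1+1, 2+2+1+1, 2+1+1+1+1 (32 of its 48 elements, about 67% of primes); (S_3 x S_3) : C_2 (6T13) additionally contains elements of type 6, 4+2, 3+2+1, 3+1+1+1, 2+2+1+1, 2+1+1+1+1 (61 of its 72 elements, about 85% of primes); PGL(2,5) (6T14) additionally contains elements of type 6, 5+1, 4+1+1, 2+2+1+1 (89 of its 120 elements, about 74% of primes); S_6 (6T16) additionally contains elements of type 6, 5+1, 4+2, 4+1+1, 3+2+1, 3+1+1+1, 2+2+1+1, 2+1+1+1+1 (664 of its 720 elements, about 92% of primes). None of the 23 primes tested shows any such pattern (for each of these groups the chance of that is below 10^-4), which rules them out. Hence G = S_3 (6T2), of order 6.

S_3 (also written S3)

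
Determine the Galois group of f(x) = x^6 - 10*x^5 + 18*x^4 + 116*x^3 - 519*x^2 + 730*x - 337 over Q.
The polynomial f is an irreducible sextic over Q, so G = Gal(f/Q) is one of the 16 transitive subgroups 6T1, ..., 6T16 of S_6. The discriminant of f is 390966467128384 = 19772872^2, a perfect square, so G is contained in A_6. The transitive groups of degree 6 contained in A_6 are: A_4 (6T4, order 12), S_4 (6T7, order 24), (C_3 x C_3) : C_4 (6T10, order 36), PSL(2,5) (6T12, order 60), A_6 (6T15, order 360). By Dedekind's theorem, for a prime p not dividing disc(f) the degrees of the irreducible factors of f mod p form the cycle type of an element of G. Factoring f modulo the 33 such primes p <= 149 (skipping 2, 7, which divide the discriminant), each new pattern first appears at: mod 3: f = (x^3 + x^2 + 2)(x^3 + x^2 + 2x + 1), pattern 3+3; mod 13: f = (x + 5)(x + 7)(x^2 + 7)(x^2 + 4x + 6), pattern 2+2+1+1. No other pattern occurs in this range, so the set of observed cycle types is {3+3, 2+2+1+1}. The candidates containing elements of all these cycle types are A_4 (6T4) of order 12, S_4 (6T7) of order 24, (C_3 x C_3) : C_4 (6T10) of order 36, PSL(2,5) (6T12) of order 60, A_6 (6T15) of order 360; the others are excluded. The observed types are precisely the cycle types that occur in A_4 (6T4) (apart from the identity). Each of the other remaining candidates has further cycle types, and by the Chebotarev density theorem the matching factorization patterns would occur for a proportion of primes equal to their share of the group: S_4 (6T7) additionally contains elements of type 4+2 (6 of its 24 elements, about 25% of primes); (C_3 x C_3) : C_4 (6T10) additionally contains elements of type 4+2, 3+1+1+1 (22 of its 36 elements, about 61% of primes); PSL(2,5) (6T12) additionally contains elements of type 5+1 (24 of its 60 elements, about 40% of primes); A_6 (6T15) additionally contains elements of type 5+1, 4+2, 3+1+1+1 (274 of its 360 elements, about 76% of primes). None of the 33 primes tested shows any such pattern (for each of these groups the chance of that is below 10^-4), which rules them out. Hence G = A_4 (6T4), of order 12.

A_4, A_4 acting on 6 points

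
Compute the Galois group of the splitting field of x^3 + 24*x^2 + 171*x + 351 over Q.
The polynomial is an irreducible cubic over Q and its discriminant is 35721 = 189^2, a perfect square. For an irreducible cubic, a square discriminant forces the Galois group to be A_3, the cyclic group of order 3.

3T1: C_3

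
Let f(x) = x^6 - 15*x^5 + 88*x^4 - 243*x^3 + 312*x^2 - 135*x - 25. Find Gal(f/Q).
S_4

The polynomial f is an irreducible sextic over Q, so G = Gal(f/Q) is one of the 16 transitive subgroups 6T1, ..., 6T16 of S_6. The discriminant of f is 54786284800, which is not a perfect square, so G is not contained in A_6. The transitive groups of degree 6 not contained in A_6 are: C_6 (6T1, order 6), S_3 (6T2, order 6), D_6 (6T3, order 12), C_3 x S_3 (6T5, order 18), A_4 x C_2 (6T6, order 24), S_4 (6T8, order 24), S_3 x S_3 (6T9, order 36), S_4 x C_2 (6T11, order 48), (S_3 x S_3) : C_2 (6T13, order 72), PGL(2,5) (6T14, order 120), S_6 (6T16, order 720). By Dedekind's theorem, for a prime p not dividing disc(f) the degrees of the irreducible factors of f mod p form the cycle type of an element of G. Factoring f modulo the 22 such primes p <= 101 (skipping 2, 5, 13, 37, which divide the discriminant), each new pattern first appears at: mod 3: f = (x^3 + x^2 + x + 2)(x^3 + 2x^2 + x + 1), pattern 3+3; mod 17: f = (x + 2)(x + 16)(x^4 + x^3 + 4x^2 + 10x + 4), pattern 4+1+1; mod 31: f = (x^2 + 3x + 28)(x^2 + 19x + 24)(x^2 + 25x + 18), pattern 2+2+2; mod 67: f = (x + 14)(x + 23)(x^2 + 31x + 22)(x^2 + 51x + 20), pattern 2+2+1+1. No other pattern occurs in this range, so the set of observed cycle types is {3+3, 4+1+1, 2+2+2, 2+2+1+1}. The candidates containing elements of all these cycle types are S_4 (6T8) of order 24, S_4 x C_2 (6T11) of order 48, PGL(2,5) (6T14) of order 120, S_6 (6T16) of order 720; the others are excluded. The observed types are precisely the cycle types that occur in S_4 (6T8) (apart from the identity). Each of the other remaining candidates has further cycle types, and by the Chebotarev density theorem the matching factorization patterns would occur for a proportion of primes equal to their share of the group: S_4 x C_2 (6T11) additionally contains elements of type 6, 4+2, 2+1+1+1+1 (17 of its 48 elements, about 35% of primes); PGL(2,5) (6T14) additionally contains elements of type 6, 5+1 (44 of its 120 elements, about 37% of primes); S_6 (6T16) additionally contains elements of type 6, 5+1, 4+2, 3+2+1, 3+1+1+1, 2+1+1+1+1 (529 of its 720 elements, about 73% of primes). None of the 22 primes tested shows any such pattern (for each of these groups the chance of that is below 10^-4), which rules them out. Hence G = S_4 (6T8), of order 24.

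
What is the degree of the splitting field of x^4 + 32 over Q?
The degree of the splitting field over Q equals the order of the Galois group, so first determine the group. The polynomial is an irreducible quartic over Q and its discriminant is 8388608, which is not a perfect square, so the Galois group is not contained in A_4. The resolvent cubic y^3 - 128*y has exactly one rational root, so the Galois group is C_4 or D_4. The quartic remains irreducible over Q(sqrt(disc)), so the group is D_4. The Galois group D_4 (4T3) has order 8, so the splitting field has degree 8 over Q.

8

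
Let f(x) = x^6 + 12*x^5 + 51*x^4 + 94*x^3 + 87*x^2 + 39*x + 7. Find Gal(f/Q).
The polynomial f is an irreducible sextic over Q, so G = Gal(f/Q) is one of the 16 transitive subgroups 6T1, ..., 6T16 of S_6. The discriminant of f is -51195483, which is not a perfect square, so G is not contained in A_6. The transitive groups of degree 6 not contained in A_6 are: C_6 (6T1, order 6), S_3 (6T2, order 6), D_6 (6T3, order 12), C_3 x S_3 (6T5, order 18), A_4 x C_2 (6T6, order 24), S_4 (6T8, order 24), S_3 x S_3 (6T9, order 36), S_4 x C_2 (6T11, order 48), (S_3 x S_3) : C_2 (6T13, order 72), PGL(2,5) (6T14, order 120), S_6 (6T16, order 720). By Dedekind's theorem, for a prime p not dividing disc(f) the degrees of the irreducible factors of f mod p form the cycle type of an element of G. Factoring f modulo the 33 such primes p <= 149 (skipping 3, 17, which divide the discriminant), each new pattern first appears at: mod 2: f = (x^6 + x^4 + x^2 + x + 1), pattern 6; mod 7: f = (x)(x + 2)(x + 4)(x^3 + 6x^2 + 4), pattern 3+1+1+1; mod 19: f = (x^3 + 6x^2 + 4x + 6)(x^3 + 6x^2 + 11x + 17), pattern 3+3; mod 53: f = (x^2 + 4x + 23)(x^2 + 10x + 46)(x^2 + 51x + 23), pattern 2+2+2; mod 73: f = (x + 11)(x + 12)(x + 26)(x + 56)(x + 57)(x + 69), pattern 1+1+1+1+1+1. No other pattern occurs in this range, so the set of observed cycle types is {6, 3+1+1+1, 3+3, 2+2+2, 1+1+1+1+1+1}. The candidates containing elements of all these cycle types are C_3 x S_3 (6T5) of order 18, S_3 x S_3 (6T9) of order 36, (S_3 x S_3) : C_2 (6T13) of order 72, S_6 (6T16) of order 720; the others are excluded. The observed types are precisely the cycle types that occur in C_3 x S_3 (6T5). Each of the other remaining candidates has further cycle types, and by the Chebotarev density theorem the matching factorization patterns would occur for a proportion of primes equal to their share of the group: S_3 x S_3 (6T9) additionally contains elements of type 2+2+1+1 (9 of its 36 elements, about 25% of primes); (S_3 x S_3) : C_2 (6T13) additionally contains elements of type 4+2, 3+2+1, 2+2+1+1, 2+1+1+1+1 (45 of its 72 elements, about 62% of primes); S_6 (6T16) additionally contains elements of type 5+1, 4+2, 4+1+1, 3+2+1, 2+2+1+1, 2+1+1+1+1 (504 of its 720 elements, about 70% of primes). None of the 33 primes tested shows any such pattern (for each of these groups the chance of that is below 10^-4), which rules them out. Hence G = C_3 x S_3 (6T5), of order 18.

6T5: C_3 x S_3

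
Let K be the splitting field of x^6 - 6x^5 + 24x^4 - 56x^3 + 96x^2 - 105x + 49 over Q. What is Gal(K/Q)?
6T5: C_3 x S_3

The polynomial f is an irreducible sextic over Q, so G = Gal(f/Q) is one of the 16 transitive subgroups 6T1, ..., 6T16 of S_6. The discriminant of f is -68755887963, which is not a perfect square, so G is not contained in A_6. The transitive groups of degree 6 not contained in A_6 are: C_6 (6T1, order 6), S_3 (6T2, order 6), D_6 (6T3, order 12), C_3 x S_3 (6T5, order 18), A_4 x C_2 (6T6, order 24), S_4 (6T8, order 24), S_3 x S_3 (6T9, order 36), S_4 x C_2 (6T11, order 48), (S_3 x S_3) : C_2 (6T13, order 72), PGL(2,5) (6T14, order 120), S_6 (6T16, order 720). By Dedekind's theorem, for a prime p not dividing disc(f) the degrees of the irreducible factors of f mod p form the cycle type of an element of G. Factoring f modulo the 33 such primes p <= 151 (skipping 3, 7, 89, which divide the discriminant), each new pattern first appears at: mod 2: f = (x^6 + x + 1), pattern 6; mod 13: f = (x + 6)(x + 8)(x + 9)(x^3 + 10x^2 + 10x + 12), pattern 3+1+1+1; mod 17: f = (x^2 + 9x + 6)(x^2 + 9x + 11)(x^2 + 10x + 1), pattern 2+2+2; mod 19: f = (x^3 + 16x^2 + 4x + 13)(x^3 + 16x^2 + 11x + 14), pattern 3+3; mod 73: f = (x + 4)(x + 5)(x + 18)(x + 29)(x + 36)(x + 48), pattern 1+1+1+1+1+1. No other pattern occurs in this range, so the set of observed cycle types is {6, 3+1+1+1, 2+2+2, 3+3, 1+1+1+1+1+1}. The candidates containing elements of all these cycle types are C_3 x S_3 (6T5) of order 18, S_3 x S_3 (6T9) of order 36, (S_3 x S_3) : C_2 (6T13) of order 72, S_6 (6T16) of order 720; the others are excluded. The observed types are precisely the cycle types that occur in C_3 x S_3 (6T5). Each of the other remaining candidates has further cycle types, and by the Chebotarev density theorem the matching factorization patterns would occur for a proportion of primes equal to their share of the group: S_3 x S_3 (6T9) additionally contains elements of type 2+2+1+1 (9 of its 36 elements, about 25% of primes); (S_3 x S_3) : C_2 (6T13) additionally contains elements of type 4+2, 3+2+1, 2+2+1+1, 2+1+1+1+1 (45 of its 72 elements, about 62% of primes); S_6 (6T16) additionally contains elements of type 5+1, 4+2, 4+1+1, 3+2+1, 2+2+1+1, 2+1+1+1+1 (504 of its 720 elements, about 70% of primes). None of the 33 primes tested shows any such pattern (for each of these groups the chance of that is below 10^-4), which rules them out. Hence G = C_3 x S_3 (6T5), of order 18.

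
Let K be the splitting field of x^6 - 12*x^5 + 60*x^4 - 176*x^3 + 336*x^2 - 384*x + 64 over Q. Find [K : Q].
36

The degree of the splitting field over Q equals the order of the Galois group, so first determine the group. The polynomial f is an irreducible sextic over Q, so G = Gal(f/Q) is one of the 16 transitive subgroups 6T1, ..., 6T16 of S_6. The discriminant of f is 5410421842378752, which is not a perfect square, so G is not contained in A_6. The transitive groups of degree 6 not contained in A_6 are: C_6 (6T1, order 6), S_3 (6T2, order 6), D_6 (6T3, order 12), C_3 x S_3 (6T5, order 18), A_4 x C_2 (6T6, order 24), S_4 (6T8, order 24), S_3 x S_3 (6T9, order 36), S_4 x C_2 (6T11, order 48), (S_3 x S_3) : C_2 (6T13, order 72), PGL(2,5) (6T14, order 120), S_6 (6T16, order 720). By Dedekind's theorem, for a prime p not dividing disc(f) the degrees of the irreducible factors of f mod p form the cycle type of an element of G. Factoring f modulo the 23 such primes p <= 97 (skipping 2, 3, which divide the discriminant), each new pattern first appears at: mod 5: f = (x^6 + 3x^5 + 4x^3 + x^2 + x + 4), pattern 6; mod 11: f = (x + 4)(x + 8)(x^2 + x + 8)(x^2 + 8x + 3), pattern 2+2+1+1; mod 13: f = (x + 2)(x + 8)(x + 10)(x^3 + 7x^2 + 12x + 3), pattern 3+1+1+1; mod 31: f = (x^2 + 12x + 6)(x^2 + 14x + 12)(x^2 + 24x + 25), pattern 2+2+2; mod 97: f = (x^3 + 91x^2 + 12x + 1)(x^3 + 91x^2 + 12x + 64), pattern 3+3. No other pattern occurs in this range, so the set of observed cycle types is {6, 2+2+1+1, 3+1+1+1, 2+2+2, 3+3}. The candidates containing elements of all these cycle types are S_3 x S_3 (6T9) of order 36, (S_3 x S_3) : C_2 (6T13) of order 72, S_6 (6T16) of order 720; the others are excluded. The observed types are precisely the cycle types that occur in S_3 x S_3 (6T9) (apart from the identity). Each of the other remaining candidates has further cycle types, and by the Chebotarev density theorem the matching factorization patterns would occur for a proportion of primes equal to their share of the group: (S_3 x S_3) : C_2 (6T13) additionally contains elements of type 4+2, 3+2+1, 2+1+1+1+1 (36 of its 72 elements, about 50% of primes); S_6 (6T16) additionally contains elements of type 5+1, 4+2, 4+1+1, 3+2+1, 2+1+1+1+1 (459 of its 720 elements, about 64% of primes). None of the 23 primes tested shows any such pattern (for each of these groups the chance of that is below 10^-4), which rules them out. Hence G = S_3 x S_3 (6T9), of order 36. The Galois group S_3 x S_3 (6T9) has order 36, so the splitting field has degree 36 over Q.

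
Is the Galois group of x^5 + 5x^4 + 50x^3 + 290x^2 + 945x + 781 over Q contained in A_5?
Yes

The polynomial is irreducible of degree 5 over Q. Its discriminant is 9333105664000000 = 96608000^2, a perfect square. A Galois group lies in the alternating group exactly when the discriminant is a square in Q, so the Galois group (A_5) is contained in A_5.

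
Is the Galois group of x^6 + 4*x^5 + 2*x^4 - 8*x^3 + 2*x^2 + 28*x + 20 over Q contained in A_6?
The polynomial is irreducible of degree 6 over Q. Its discriminant is -147116032, which is not a perfect square. A Galois group lies in the alternating group exactly when the discriminant is a square in Q, so the Galois group ((S_3 x S_3) : C_2) is not contained in A_6.

No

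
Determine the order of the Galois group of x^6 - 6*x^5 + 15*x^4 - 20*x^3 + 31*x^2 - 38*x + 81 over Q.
The degree of the splitting field over Q equals the order of the Galois group, so first determine the group. The polynomial f is an irreducible sextic over Q, so G = Gal(f/Q) is one of the 16 transitive subgroups 6T1, ..., 6T16 of S_6. The discriminant of f is -66039417143296, which is not a perfect square, so G is not contained in A_6. The transitive groups of degree 6 not contained in A_6 are: C_6 (6T1, order 6), S_3 (6T2, order 6), D_6 (6T3, order 12), C_3 x S_3 (6T5, order 18), A_4 x C_2 (6T6, order 24), S_4 (6T8, order 24), S_3 x S_3 (6T9, order 36), S_4 x C_2 (6T11, order 48), (S_3 x S_3) : C_2 (6T13, order 72), PGL(2,5) (6T14, order 120), S_6 (6T16, order 720). By Dedekind's theorem, for a prime p not dividing disc(f) the degrees of the irreducible factors of f mod p form the cycle type of an element of G. Factoring f modulo the 17 such primes p <= 67 (skipping 2, 31, which divide the discriminant), each new pattern first appears at: mod 3: f = (x)(x + 1)(x^4 + 2x^3 + x^2 + 1), pattern 4+1+1; mod 5: f = (x^3 + x^2 + 3x + 1)(x^3 + 3x^2 + 4x + 1), pattern 3+3; mod 7: f = (x^6 + x^5 + x^4 + x^3 + 3x^2 + 4x + 4), pattern 6; mod 11: f = (x^2 + 5)(x^2 + 7x + 9)(x^2 + 9x + 4), pattern 2+2+2; mod 13: f = (x^2 + 11x + 12)(x^4 + 9x^3 + 8x^2 + 5x + 10), pattern 4+2; mod 37: f = (x + 9)(x + 26)(x^2 + 16x + 10)(x^2 + 17x + 9), pattern 2+2+1+1; mod 47: f = (x + 9)(x + 17)(x + 28)(x + 36)(x^2 + 45x + 2), pattern 2+1+1+1+1. No other pattern occurs in this range, so the set of observed cycle types is {4+1+1, 3+3, 6, 2+2+2, 4+2, 2+2+1+1, 2+1+1+1+1}. The candidates containing elements of all these cycle types are S_4 x C_2 (6T11) of order 48, S_6 (6T16) of order 720; the others are excluded. The observed types are precisely the cycle types that occur in S_4 x C_2 (6T11) (apart from the identity). Each of the other remaining candidates has further cycle types, and by the Chebotarev density theorem the matching factorization patterns would occur for a proportion of primes equal to their share of the group: S_6 (6T16) additionally contains elements of type 5+1, 3+2+1, 3+1+1+1 (304 of its 720 elements, about 42% of primes). None of the 17 primes tested shows any such pattern (for each of these groups the chance of that is below 10^-4), which rules them out. Hence G = S_4 x C_2 (6T11), of order 48. The Galois group S_4 x C_2 (6T11) has order 48, so the splitting field has degree 48 over Q.

48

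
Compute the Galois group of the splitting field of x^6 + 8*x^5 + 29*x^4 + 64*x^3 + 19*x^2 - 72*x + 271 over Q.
The polynomial f is an irreducible sextic over Q, so G = Gal(f/Q) is one of the 16 transitive subgroups 6T1, ..., 6T16 of S_6. The discriminant of f is 564385546240000 = 23756800^2, a perfect square, so G is contained in A_6. The transitive groups of degree 6 contained in A_6 are: A_4 (6T4, order 12), S_4 (6T7, order 24), (C_3 x C_3) : C_4 (6T10, order 36), PSL(2,5) (6T12, order 60), A_6 (6T15, order 360). By Dedekind's theorem, for a prime p not dividing disc(f) the degrees of the irreducible factors of f mod p form the cycle type of an element of G. Factoring f modulo the 19 such primes p <= 79 (skipping 2, 5, 29, which divide the discriminant), each new pattern first appears at: mod 3: f = (x^2 + 2x + 2)(x^4 + x + 2), pattern 4+2; mod 11: f = (x^3 + 7x + 1)(x^3 + 8x^2 + 7), pattern 3+3; mod 19: f = (x + 4)(x + 6)(x^2 + 7x + 2)(x^2 + 10x + 10), pattern 2+2+1+1; mod 61: f = (x + 10)(x + 24)(x + 57)(x^3 + 39x^2 + 36x + 36), pattern 3+1+1+1. No other pattern occurs in this range, so the set of observed cycle types is {4+2, 3+3, 2+2+1+1, 3+1+1+1}. The candidates containing elements of all these cycle types are (C_3 x C_3) : C_4 (6T10) of order 36, A_6 (6T15) of order 360; the others are excluded. The observed types are precisely the cycle types that occur in (C_3 x C_3) : C_4 (6T10) (apart from the identity). Each of the other remaining candidates has further cycle types, and by the Chebotarev density theorem the matching factorization patterns would occur for a proportion of primes equal to their share of the group: A_6 (6T15) additionally contains elements of type 5+1 (144 of its 360 elements, about 40% of primes). None of the 19 primes tested shows any such pattern (for each of these groups the chance of that is below 10^-4), which rules them out. Hence G = (C_3 x C_3) : C_4 (6T10), of order 36.

(C_3 x C_3) : C_4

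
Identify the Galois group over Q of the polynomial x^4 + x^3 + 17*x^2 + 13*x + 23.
S_4 (also written S4)

The polynomial is an irreducible quartic over Q and its discriminant is 13080709, which is not a perfect square, so the Galois group is not contained in A_4. The resolvent cubic y^3 - 17*y^2 - 79*y + 1372 is irreducible over Q. An irreducible resolvent with non-square discriminant gives S_4.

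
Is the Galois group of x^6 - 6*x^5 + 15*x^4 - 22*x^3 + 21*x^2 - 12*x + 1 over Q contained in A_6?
The polynomial is irreducible of degree 6 over Q. Its discriminant is 5038848, which is not a perfect square. A Galois group lies in the alternating group exactly when the discriminant is a square in Q, so the Galois group (S_3 x S_3) is not contained in A_6.

No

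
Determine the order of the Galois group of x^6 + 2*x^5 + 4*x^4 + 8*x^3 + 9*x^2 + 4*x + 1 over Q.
The degree of the splitting field over Q equals the order of the Galois group, so first determine the group. The polynomial f is an irreducible sextic over Q, so G = Gal(f/Q) is one of the 16 transitive subgroups 6T1, ..., 6T16 of S_6. The discriminant of f is -1075648, which is not a perfect square, so G is not contained in A_6. The transitive groups of degree 6 not contained in A_6 are: C_6 (6T1, order 6), S_3 (6T2, order 6), D_6 (6T3, order 12), C_3 x S_3 (6T5, order 18), A_4 x C_2 (6T6, order 24), S_4 (6T8, order 24), S_3 x S_3 (6T9, order 36), S_4 x C_2 (6T11, order 48), (S_3 x S_3) : C_2 (6T13, order 72), PGL(2,5) (6T14, order 120), S_6 (6T16, order 720). By Dedekind's theorem, for a prime p not dividing disc(f) the degrees of the irreducible factors of f mod p form the cycle type of an element of G. Factoring f modulo the 37 such primes p <= 167 (skipping 2, 7, which divide the discriminant), each new pattern first appears at: mod 3: f = (x^6 + 2x^5 + x^4 + 2x^3 + x + 1), pattern 6; mod 11: f = (x^3 + 3x^2 + 10)(x^3 + 10x^2 + 7x + 10), pattern 3+3; mod 13: f = (x^2 + 8x + 10)(x^2 + 9x + 12)(x^2 + 11x + 9), pattern 2+2+2; mod 29: f = (x + 2)(x + 9)(x + 15)(x + 17)(x + 18)(x + 28), pattern 1+1+1+1+1+1. No other pattern occurs in this range, so the set of observed cycle types is {6, 3+3, 2+2+2, 1+1+1+1+1+1}. The candidates containing elements of all these cycle types are C_6 (6T1) of order 6, D_6 (6T3) of order 12, C_3 x S_3 (6T5) of order 18, A_4 x C_2 (6T6) of order 24, S_3 x S_3 (6T9) of order 36, S_4 x C_2 (6T11) of order 48, (S_3 x S_3) : C_2 (6T13) of order 72, PGL(2,5) (6T14) of order 120, S_6 (6T16) of order 720; the others are excluded. The observed types are precisely the cycle types that occur in C_6 (6T1). Each of the other remaining candidates has further cycle types, and by the Chebotarev density theorem the matching factorization patterns would occur for a proportion of primes equal to their share of the group: D_6 (6T3) additionally contains elements of type 2+2+1+1 (3 of its 12 elements, about 25% of primes); C_3 x S_3 (6T5) additionally contains elements of type 3+1+1+1 (4 of its 18 elements, about 22% of primes); A_4 x C_2 (6T6) additionally contains elements of type 2+2+1+1, 2+1+1+1+1 (6 of its 24 elements, about 25% of primes); S_3 x S_3 (6T9) additionally contains elements of type 3+1+1+1, 2+2+1+1 (13 of its 36 elements, about 36% of primes); S_4 x C_2 (6T11) additionally contains elements of type 4+2, 4+1+1, 2+2+1+1, 2+1+1+1+1 (24 of its 48 elements, about 50% of primes); (S_3 x S_3) : C_2 (6T13) additionally contains elements of type 4+2, 3+2+1, 3+1+1+1, 2+2+1+1, 2+1+1+1+1 (49 of its 72 elements, about 68% of primes); PGL(2,5) (6T14) additionally contains elements of type 5+1, 4+1+1, 2+2+1+1 (69 of its 120 elements, about 58% of primes); S_6 (6T16) additionally contains elements of type 5+1, 4+2, 4+1+1, 3+2+1, 3+1+1+1, 2+2+1+1, 2+1+1+1+1 (544 of its 720 elements, about 76% of primes). None of the 37 primes tested shows any such pattern (for each of these groups the chance of that is below 10^-4), which rules them out. Hence G = C_6 (6T1), of order 6. The Galois group C_6 (6T1) has order 6, so the splitting field has degree 6 over Q.

6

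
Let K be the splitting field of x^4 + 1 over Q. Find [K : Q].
The degree of the splitting field over Q equals the order of the Galois group, so first determine the group. The polynomial is an irreducible quartic over Q and its discriminant is 256 = 16^2, a perfect square, so the Galois group is contained in A_4. The resolvent cubic y^3 - 4*y splits completely over Q, which gives the Klein four-group V_4. The Galois group V_4 (4T2) has order 4, so the splitting field has degree 4 over Q.

4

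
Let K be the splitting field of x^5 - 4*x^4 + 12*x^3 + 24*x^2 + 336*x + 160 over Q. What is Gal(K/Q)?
D_5, the dihedral group of order 10

The polynomial f is an irreducible quintic over Q, so G = Gal(f/Q) is a transitive subgroup of S_5: one of C_5 (5T1, order 5), D_5 (5T2, order 10), F_20 (5T3, order 20), A_5 (5T4, order 60) or S_5 (5T5, order 120). The discriminant of f is 1217507491840000 = 34892800^2, a perfect square, so G is contained in A_5. The transitive groups of degree 5 contained in A_5 are: C_5 (5T1, order 5), D_5 (5T2, order 10), A_5 (5T4, order 60). By Dedekind's theorem, for a prime p not dividing disc(f) the degrees of the irreducible factors of f mod p form the cycle type of an element of G. Factoring f modulo the 23 such primes p <= 103 (skipping 2, 5, 29, 47, which divide the discriminant), each new pattern first appears at: mod 3: f = (x^5 + 2x^4 + 1), pattern 5; mod 11: f = (x + 6)(x^2 + 2x + 2)(x^2 + 10x + 6), pattern 2+2+1; mod 83: f = (x + 36)(x + 67)(x + 68)(x + 78)(x + 79), pattern 1+1+1+1+1. No other pattern occurs in this range, so the set of observed cycle types is {5, 2+2+1, 1+1+1+1+1}. The candidates containing elements of all these cycle types are D_5 (5T2) of order 10, A_5 (5T4) of order 60; the others are excluded. The observed types are precisely the cycle types that occur in D_5 (5T2). Each of the other remaining candidates has further cycle types, and by the Chebotarev density theorem the matching factorization patterns would occur for a proportion of primes equal to their share of the group: A_5 (5T4) additionally contains elements of type 3+1+1 (20 of its 60 elements, about 33% of primes). None of the 23 primes tested shows any such pattern (for each of these groups the chance of that is below 10^-4), which rules them out. Hence G = D_5 (5T2), of order 10.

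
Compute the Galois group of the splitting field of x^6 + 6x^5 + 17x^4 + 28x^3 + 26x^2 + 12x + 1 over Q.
The polynomial f is an irreducible sextic over Q, so G = Gal(f/Q) is one of the 16 transitive subgroups 6T1, ..., 6T16 of S_6. The discriminant of f is 153664 = 392^2, a perfect square, so G is contained in A_6. The transitive groups of degree 6 contained in A_6 are: A_4 (6T4, order 12), S_4 (6T7, order 24), (C_3 x C_3) : C_4 (6T10, order 36), PSL(2,5) (6T12, order 60), A_6 (6T15, order 360). By Dedekind's theorem, for a prime p not dividing disc(f) the degrees of the irreducible factors of f mod p form the cycle type of an element of G. Factoring f modulo the 33 such primes p <= 149 (skipping 2, 7, which divide the discriminant), each new pattern first appears at: mod 3: f = (x^3 + x^2 + 2x + 1)(x^3 + 2x^2 + x + 1), pattern 3+3; mod 13: f = (x + 3)(x + 12)(x^2 + 2x + 9)(x^2 + 2x + 12), pattern 2+2+1+1. No other pattern occurs in this range, so the set of observed cycle types is {3+3, 2+2+1+1}. The candidates containing elements of all these cycle types are A_4 (6T4) of order 12, S_4 (6T7) of order 24, (C_3 x C_3) : C_4 (6T10) of order 36, PSL(2,5) (6T12) of order 60, A_6 (6T15) of order 360; the others are excluded. The observed types are precisely the cycle types that occur in A_4 (6T4) (apart from the identity). Each of the other remaining candidates has further cycle types, and by the Chebotarev density theorem the matching factorization patterns would occur for a proportion of primes equal to their share of the group: S_4 (6T7) additionally contains elements of type 4+2 (6 of its 24 elements, about 25% of primes); (C_3 x C_3) : C_4 (6T10) additionally contains elements of type 4+2, 3+1+1+1 (22 of its 36 elements, about 61% of primes); PSL(2,5) (6T12) additionally contains elements of type 5+1 (24 of its 60 elements, about 40% of primes); A_6 (6T15) additionally contains elements of type 5+1, 4+2, 3+1+1+1 (274 of its 360 elements, about 76% of primes). None of the 33 primes tested shows any such pattern (for each of these groups the chance of that is below 10^-4), which rules them out. Hence G = A_4 (6T4), of order 12.

A_4, A_4 acting on 6 points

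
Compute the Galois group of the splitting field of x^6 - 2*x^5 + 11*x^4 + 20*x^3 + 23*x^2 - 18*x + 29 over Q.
6T1: C_6

The polynomial f is an irreducible sextic over Q, so G = Gal(f/Q) is one of the 16 transitive subgroups 6T1, ..., 6T16 of S_6. The discriminant of f is -1154968245501952, which is not a perfect square, so G is not contained in A_6. The transitive groups of degree 6 not contained in A_6 are: C_6 (6T1, order 6), S_3 (6T2, order 6), D_6 (6T3, order 12), C_3 x S_3 (6T5, order 18), A_4 x C_2 (6T6, order 24), S_4 (6T8, order 24), S_3 x S_3 (6T9, order 36), S_4 x C_2 (6T11, order 48), (S_3 x S_3) : C_2 (6T13, order 72), PGL(2,5) (6T14, order 120), S_6 (6T16, order 720). By Dedekind's theorem, for a prime p not dividing disc(f) the degrees of the irreducible factors of f mod p form the cycle type of an element of G. Factoring f modulo the 37 such primes p <= 167 (skipping 2, 7, which divide the discriminant), each new pattern first appears at: mod 3: f = (x^6 + x^5 + 2x^4 + 2x^3 + 2x^2 + 2), pattern 6; mod 11: f = (x^3 + 3x^2 + 2x + 8)(x^3 + 6x^2 + 2x + 5), pattern 3+3; mod 13: f = (x^2 + x + 12)(x^2 + 3x + 5)(x^2 + 7x + 2), pattern 2+2+2; mod 29: f = (x)(x + 3)(x + 4)(x + 6)(x + 17)(x + 26), pattern 1+1+1+1+1+1. No other pattern occurs in this range, so the set of observed cycle types is {6, 3+3, 2+2+2, 1+1+1+1+1+1}. The candidates containing elements of all these cycle types are C_6 (6T1) of order 6, D_6 (6T3) of order 12, C_3 x S_3 (6T5) of order 18, A_4 x C_2 (6T6) of order 24, S_3 x S_3 (6T9) of order 36, S_4 x C_2 (6T11) of order 48, (S_3 x S_3) : C_2 (6T13) of order 72, PGL(2,5) (6T14) of order 120, S_6 (6T16) of order 720; the others are excluded. The observed types are precisely the cycle types that occur in C_6 (6T1). Each of the other remaining candidates has further cycle types, and by the Chebotarev density theorem the matching factorization patterns would occur for a proportion of primes equal to their share of the group: D_6 (6T3) additionally contains elements of type 2+2+1+1 (3 of its 12 elements, about 25% of primes); C_3 x S_3 (6T5) additionally contains elements of type 3+1+1+1 (4 of its 18 elements, about 22% of primes); A_4 x C_2 (6T6) additionally contains elements of type 2+2+1+1, 2+1+1+1+1 (6 of its 24 elements, about 25% of primes); S_3 x S_3 (6T9) additionally contains elements of type 3+1+1+1, 2+2+1+1 (13 of its 36 elements, about 36% of primes); S_4 x C_2 (6T11) additionally contains elements of type 4+2, 4+1+1, 2+2+1+1, 2+1+1+1+1 (24 of its 48 elements, about 50% of primes); (S_3 x S_3) : C_2 (6T13) additionally contains elements of type 4+2, 3+2+1, 3+1+1+1, 2+2+1+1, 2+1+1+1+1 (49 of its 72 elements, about 68% of primes); PGL(2,5) (6T14) additionally contains elements of type 5+1, 4+1+1, 2+2+1+1 (69 of its 120 elements, about 58% of primes); S_6 (6T16) additionally contains elements of type 5+1, 4+2, 4+1+1, 3+2+1, 3+1+1+1, 2+2+1+1, 2+1+1+1+1 (544 of its 720 elements, about 76% of primes). None of the 37 primes tested shows any such pattern (for each of these groups the chance of that is below 10^-4), which rules them out. Hence G = C_6 (6T1), of order 6.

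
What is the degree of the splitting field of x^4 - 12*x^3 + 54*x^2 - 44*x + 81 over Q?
The degree of the splitting field over Q equals the order of the Galois group, so first determine the group. The polynomial is an irreducible quartic over Q and its discriminant is 1358954496 = 36864^2, a perfect square, so the Galois group is contained in A_4. The resolvent cubic y^3 - 54*y^2 + 204*y + 3896 is irreducible over Q. An irreducible resolvent with square discriminant gives A_4. The Galois group A_4 (4T4) has order 12, so the splitting field has degree 12 over Q.

12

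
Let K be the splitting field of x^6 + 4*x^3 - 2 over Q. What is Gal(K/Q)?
6T9: S_3 x S_3

The polynomial f is an irreducible sextic over Q, so G = Gal(f/Q) is one of the 16 transitive subgroups 6T1, ..., 6T16 of S_6. The discriminant of f is 40310784, which is not a perfect square, so G is not contained in A_6. The transitive groups of degree 6 not contained in A_6 are: C_6 (6T1, order 6), S_3 (6T2, order 6), D_6 (6T3, order 12), C_3 x S_3 (6T5, order 18), A_4 x C_2 (6T6, order 24), S_4 (6T8, order 24), S_3 x S_3 (6T9, order 36), S_4 x C_2 (6T11, order 48), (S_3 x S_3) : C_2 (6T13, order 72), PGL(2,5) (6T14, order 120), S_6 (6T16, order 720). By Dedekind's theorem, for a prime p not dividing disc(f) the degrees of the irreducible factors of f mod p form the cycle type of an element of G. Factoring f modulo the 14 such primes p <= 53 (skipping 2, 3, which divide the discriminant), each new pattern first appears at: mod 5: f = (x + 1)(x + 2)(x^2 + 3x + 4)(x^2 + 4x + 1), pattern 2+2+1+1; mod 7: f = (x^6 + 4x^3 + 5), pattern 6; mod 19: f = (x + 4)(x + 6)(x + 9)(x^3 + 16), pattern 3+1+1+1; mod 31: f = (x^2 + 2x + 11)(x^2 + 10x + 27)(x^2 + 19x + 24), pattern 2+2+2; mod 43: f = (x^3 + 9)(x^3 + 38), pattern 3+3. No other pattern occurs in this range, so the set of observed cycle types is {2+2+1+1, 6, 3+1+1+1, 2+2+2, 3+3}. The candidates containing elements of all these cycle types are S_3 x S_3 (6T9) of order 36, (S_3 x S_3) : C_2 (6T13) of order 72, S_6 (6T16) of order 720; the others are excluded. The observed types are precisely the cycle types that occur in S_3 x S_3 (6T9) (apart from the identity). Each of the other remaining candidates has further cycle types, and by the Chebotarev density theorem the matching factorization patterns would occur for a proportion of primes equal to their share of the group: (S_3 x S_3) : C_2 (6T13) additionally contains elements of type 4+2, 3+2+1, 2+1+1+1+1 (36 of its 72 elements, about 50% of primes); S_6 (6T16) additionally contains elements of type 5+1, 4+2, 4+1+1, 3+2+1, 2+1+1+1+1 (459 of its 720 elements, about 64% of primes). None of the 14 primes tested shows any such pattern (for each of these groups the chance of that is below 10^-4), which rules them out. Hence G = S_3 x S_3 (6T9), of order 36.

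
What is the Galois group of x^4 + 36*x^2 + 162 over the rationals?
The polynomial is an irreducible quartic over Q and its discriminant is 1088391168, which is not a perfect square, so the Galois group is not contained in A_4. The resolvent cubic y^3 - 36*y^2 - 648*y + 23328 has exactly one rational root, so the Galois group is C_4 or D_4. The quartic becomes reducible over Q(sqrt(disc)), so the group is C_4.

C_4 (order 4)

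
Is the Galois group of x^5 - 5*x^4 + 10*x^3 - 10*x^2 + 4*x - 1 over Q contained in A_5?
No

The polynomial is irreducible of degree 5 over Q. Its discriminant is 2869, which is not a perfect square. A Galois group lies in the alternating group exactly when the discriminant is a square in Q, so the Galois group (S_5) is not contained in A_5.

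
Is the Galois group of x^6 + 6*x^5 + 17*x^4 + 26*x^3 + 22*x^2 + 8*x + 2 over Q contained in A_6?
No

The polynomial is irreducible of degree 6 over Q. Its discriminant is -187648, which is not a perfect square. A Galois group lies in the alternating group exactly when the discriminant is a square in Q, so the Galois group ((S_3 x S_3) : C_2) is not contained in A_6.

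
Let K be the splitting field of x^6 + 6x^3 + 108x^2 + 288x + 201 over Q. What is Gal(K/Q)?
The polynomial f is an irreducible sextic over Q, so G = Gal(f/Q) is one of the 16 transitive subgroups 6T1, ..., 6T16 of S_6. The discriminant of f is -941328478973952, which is not a perfect square, so G is not contained in A_6. The transitive groups of degree 6 not contained in A_6 are: C_6 (6T1, order 6), S_3 (6T2, order 6), D_6 (6T3, order 12), C_3 x S_3 (6T5, order 18), A_4 x C_2 (6T6, order 24), S_4 (6T8, order 24), S_3 x S_3 (6T9, order 36), S_4 x C_2 (6T11, order 48), (S_3 x S_3) : C_2 (6T13, order 72), PGL(2,5) (6T14, order 120), S_6 (6T16, order 720). By Dedekind's theorem, for a prime p not dividing disc(f) the degrees of the irreducible factors of f mod p form the cycle type of an element of G. Factoring f modulo the 23 such primes p <= 103 (skipping 2, 3, 17, 67, which divide the discriminant), each new pattern first appears at: mod 5: f = (x^2 + 3)(x^2 + x + 1)(x^2 + 4x + 2), pattern 2+2+2; mod 7: f = (x^3 + 2x + 1)(x^3 + 5x + 5), pattern 3+3; mod 61: f = (x + 21)(x + 28)(x + 43)(x + 46)(x + 48)(x + 58), pattern 1+1+1+1+1+1. No other pattern occurs in this range, so the set of observed cycle types is {2+2+2, 3+3, 1+1+1+1+1+1}. The candidates containing elements of all these cycle types are C_6 (6T1) of order 6, S_3 (6T2) of order 6, D_6 (6T3) of order 12, C_3 x S_3 (6T5) of order 18, A_4 x C_2 (6T6) of order 24, S_4 (6T8) of order 24, S_3 x S_3 (6T9) of order 36, S_4 x C_2 (6T11) of order 48, (S_3 x S_3) : C_2 (6T13) of order 72, PGL(2,5) (6T14) of order 120, S_6 (6T16) of order 720; the others are excluded. The observed types are precisely the cycle types that occur in S_3 (6T2). Each of the other remaining candidates has further cycle types, and by the Chebotarev density theorem the matching factorization patterns would occur for a proportion of primes equal to their share of the group: C_6 (6T1) additionally contains elements of type 6 (2 of its 6 elements, about 33% of primes); D_6 (6T3) additionally contains elements of type 6, 2+2+1+1 (5 of its 12 elements, about 42% of primes); C_3 x S_3 (6T5) additionally contains elements of type 6, 3+1+1+1 (10 of its 18 elements, about 56% of primes); A_4 x C_2 (6T6) additionally contains elements of type 6, 2+2+1+1, 2+1+1+1+1 (14 of its 24 elements, about 58% of primes); S_4 (6T8) additionally contains elements of type 4+1+1, 2+2+1+1 (9 of its 24 elements, about 38% of primes); S_3 x S_3 (6T9) additionally contains elements of type 6, 3+1+1+1, 2+2+1+1 (25 of its 36 elements, about 69% of primes); S_4 x C_2 (6T11) additionally contains elements of type 6, 4+2, 4+1+1, 2+2+1+1, 2+1+1+1+1 (32 of its 48 elements, about 67% of primes); (S_3 x S_3) : C_2 (6T13) additionally contains elements of type 6, 4+2, 3+2+1, 3+1+1+1, 2+2+1+1, 2+1+1+1+1 (61 of its 72 elements, about 85% of primes); PGL(2,5) (6T14) additionally contains elements of type 6, 5+1, 4+1+1, 2+2+1+1 (89 of its 120 elements, about 74% of primes); S_6 (6T16) additionally contains elements of type 6, 5+1, 4+2, 4+1+1, 3+2+1, 3+1+1+1, 2+2+1+1, 2+1+1+1+1 (664 of its 720 elements, about 92% of primes). None of the 23 primes tested shows any such pattern (for each of these groups the chance of that is below 10^-4), which rules them out. Hence G = S_3 (6T2), of order 6.

S_3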